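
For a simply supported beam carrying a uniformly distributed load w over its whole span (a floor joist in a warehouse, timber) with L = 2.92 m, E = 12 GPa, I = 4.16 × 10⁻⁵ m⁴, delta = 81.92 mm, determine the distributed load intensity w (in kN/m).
Model: a simply supported beam carrying a uniformly distributed load w over its whole span, so delta = (5·w·L^4) / (384·E·I).
Solve for w: w = (384·delta·E·I) / (5·L^4).
Convert to SI units:
  E = 12 GPa = 1.2 × 10¹⁰ Pa
  delta = 81.92 mm = 0.08192 m
Substitute:
  w = (384 × 0.08192 × (1.2 × 10¹⁰) × (4.16 × 10⁻⁵)) / (5 × 2.92^4)
  w = 43200 N/m
Convert: w = 43200 N/m = 43.2 kN/m
Final answer: w = 43.2 kN/m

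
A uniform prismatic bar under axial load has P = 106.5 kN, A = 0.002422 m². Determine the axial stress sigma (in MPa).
Model: a uniform prismatic bar under axial load, so sigma = P / A.
Convert to SI units:
  P = 106.5 kN = 106500 N
Substitute:
  sigma = 106500 / 0.002422
  sigma = 4.397 × 10⁷ Pa
Convert: sigma = 4.397 × 10⁷ Pa = 43.97 MPa
Final answer: sigma = 43.97 MPa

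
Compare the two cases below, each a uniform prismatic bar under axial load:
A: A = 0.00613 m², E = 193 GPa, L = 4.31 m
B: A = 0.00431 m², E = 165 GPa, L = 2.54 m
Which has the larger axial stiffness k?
Model: a uniform prismatic bar under axial load, so k = (A·E) / L (SI units).
  A: k = (0.00613 × (1.93 × 10¹¹)) / 4.31 = 2.745 × 10⁸ N/m = 274.5 MN/m
  B: k = (0.00431 × (1.65 × 10¹¹)) / 2.54 = 2.8 × 10⁸ N/m = 280 MN/m
280 MN/m > 274.5 MN/m, so B is larger.
Final answer: B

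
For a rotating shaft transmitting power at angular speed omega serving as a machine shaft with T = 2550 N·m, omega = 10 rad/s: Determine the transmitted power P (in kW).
Model: a rotating shaft transmitting power at angular speed omega, so P = T·omega.
Substitute:
  P = 2550 × 10
  P = 25500 W
Convert: P = 25500 W = 25.5 kW
Final answer: P = 25.5 kW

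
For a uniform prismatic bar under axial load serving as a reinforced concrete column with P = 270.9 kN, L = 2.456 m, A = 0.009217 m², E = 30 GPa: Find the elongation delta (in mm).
Model: a uniform prismatic bar under axial load, so delta = (P·L) / (A·E).
Convert to SI units:
  P = 270.9 kN = 270900 N
  E = 30 GPa = 3 × 10¹⁰ Pa
Substitute:
  delta = (270900 × 2.456) / (0.009217 × (3 × 10¹⁰))
  delta = 0.002406 m
Convert: delta = 0.002406 m = 2.406 mm
Final answer: delta = 2.406 mm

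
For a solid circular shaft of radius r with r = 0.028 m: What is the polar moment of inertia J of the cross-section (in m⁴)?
Model: a solid circular shaft of radius r, so J = (π·r^4) / 2.
Substitute:
  J = (π × 0.028^4) / 2
  J = 9.655 × 10⁻⁷ m⁴
Final answer: J = 9.655 × 10⁻⁷ m⁴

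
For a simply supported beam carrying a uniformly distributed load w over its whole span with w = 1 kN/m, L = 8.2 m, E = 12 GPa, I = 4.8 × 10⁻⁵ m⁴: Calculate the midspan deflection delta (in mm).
Model: a simply supported beam carrying a uniformly distributed load w over its whole span, so delta = (5·w·L^4) / (384·E·I).
Convert to SI units:
  w = 1 kN/m = 1000 N/m
  E = 12 GPa = 1.2 × 10¹⁰ Pa
Substitute:
  delta = (5 × 1000 × 8.2^4) / (384 × (1.2 × 10¹⁰) × (4.8 × 10⁻⁵))
  delta = 0.1022 m
Convert: delta = 0.1022 m = 102.2 mm
Final answer: delta = 102.2 mm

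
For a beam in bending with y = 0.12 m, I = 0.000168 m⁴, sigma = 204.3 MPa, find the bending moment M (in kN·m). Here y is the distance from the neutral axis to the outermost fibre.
Model: a beam in bending, so sigma = (M·y) / I.
Solve for M: M = (sigma·I) / y.
Convert to SI units:
  sigma = 204.3 MPa = 2.043 × 10⁸ Pa
Substitute:
  M = ((2.043 × 10⁸) × 0.000168) / 0.12
  M = 286000 N·m
Convert: M = 286000 N·m = 286 kN·m
Final answer: M = 286 kN·m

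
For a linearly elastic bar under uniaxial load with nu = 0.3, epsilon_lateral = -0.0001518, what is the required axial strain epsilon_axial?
Model: a linearly elastic bar under uniaxial load, so epsilon_lateral = -nu·epsilon_axial.
Solve for epsilon_axial: epsilon_axial = -epsilon_lateral / nu.
Substitute:
  epsilon_axial = -(-0.0001518) / 0.3
  epsilon_axial = 0.000506
Final answer: epsilon_axial = 0.000506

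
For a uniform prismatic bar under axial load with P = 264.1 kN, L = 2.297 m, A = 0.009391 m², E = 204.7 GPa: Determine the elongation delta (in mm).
Model: a uniform prismatic bar under axial load, so delta = (P·L) / (A·E).
Convert to SI units:
  P = 264.1 kN = 264100 N
  E = 204.7 GPa = 2.047 × 10¹¹ Pa
Substitute:
  delta = (264100 × 2.297) / (0.009391 × (2.047 × 10¹¹))
  delta = 0.0003156 m
Convert: delta = 0.0003156 m = 0.3156 mm
Final answer: delta = 0.3156 mm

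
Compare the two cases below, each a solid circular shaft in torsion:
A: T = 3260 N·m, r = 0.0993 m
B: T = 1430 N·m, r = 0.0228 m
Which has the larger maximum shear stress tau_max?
Model: a solid circular shaft in torsion, so tau_max = (2·T) / (π·r^3) (SI units).
  A: tau_max = (2 × 3260) / (π × 0.0993^3) = 2.12 × 10⁶ Pa = 2.12 MPa
  B: tau_max = (2 × 1430) / (π × 0.0228^3) = 7.681 × 10⁷ Pa = 76.81 MPa
76.81 MPa > 2.12 MPa, so B is larger.
Final answer: B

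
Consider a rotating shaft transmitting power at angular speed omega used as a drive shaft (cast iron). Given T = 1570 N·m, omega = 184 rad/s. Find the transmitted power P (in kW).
Model: a rotating shaft transmitting power at angular speed omega, so P = T·omega.
Substitute:
  P = 1570 × 184
  P = 288900 W
Convert: P = 288900 W = 288.9 kW
Final answer: P = 288.9 kW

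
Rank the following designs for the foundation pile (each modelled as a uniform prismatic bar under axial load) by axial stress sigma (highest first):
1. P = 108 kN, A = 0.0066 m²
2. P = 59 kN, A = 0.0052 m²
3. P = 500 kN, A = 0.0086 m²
Model: a uniform prismatic bar under axial load, so sigma = P / A (SI units).
  Case 1: sigma = 108000 / 0.0066 = 1.636 × 10⁷ Pa = 16.36 MPa
  Case 2: sigma = 59000 / 0.0052 = 1.135 × 10⁷ Pa = 11.35 MPa
  Case 3: sigma = 500000 / 0.0086 = 5.814 × 10⁷ Pa = 58.14 MPa
Ordering: 58.14 MPa (case 3) > 16.36 MPa (case 1) > 11.35 MPa (case 2)
Final answer: 3, 1, 2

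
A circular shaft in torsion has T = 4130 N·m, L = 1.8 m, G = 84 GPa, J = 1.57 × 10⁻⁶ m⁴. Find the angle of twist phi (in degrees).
Model: a circular shaft in torsion, so phi = (T·L) / (G·J).
Convert to SI units:
  G = 84 GPa = 8.4 × 10¹⁰ Pa
Substitute:
  phi = (4130 × 1.8) / ((8.4 × 10¹⁰) × (1.57 × 10⁻⁶))
  phi = 0.05637 rad
Convert to degrees: phi = 0.05637 × 180/π = 3.23°
Final answer: phi = 3.23°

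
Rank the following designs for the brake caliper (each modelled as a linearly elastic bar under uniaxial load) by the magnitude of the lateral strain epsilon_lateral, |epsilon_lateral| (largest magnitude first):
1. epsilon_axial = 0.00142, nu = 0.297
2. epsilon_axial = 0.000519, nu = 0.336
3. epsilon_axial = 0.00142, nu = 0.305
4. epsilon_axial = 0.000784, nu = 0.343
Model: a linearly elastic bar under uniaxial load, so epsilon_lateral = -nu·epsilon_axial (SI units).
  Case 1: epsilon_lateral = -(0.297 × 0.00142) = -0.0004217
  Case 2: epsilon_lateral = -(0.336 × 0.000519) = -0.0001744
  Case 3: epsilon_lateral = -(0.305 × 0.00142) = -0.0004331
  Case 4: epsilon_lateral = -(0.343 × 0.000784) = -0.0002689
Ordering by |epsilon_lateral|: 0.0004331 (case 3) > 0.0004217 (case 1) > 0.0002689 (case 4) > 0.0001744 (case 2)
Final answer: 3, 1, 4, 2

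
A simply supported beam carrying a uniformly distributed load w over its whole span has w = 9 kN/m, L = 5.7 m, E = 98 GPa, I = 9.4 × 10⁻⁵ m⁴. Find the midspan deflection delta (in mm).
Model: a simply supported beam carrying a uniformly distributed load w over its whole span, so delta = (5·w·L^4) / (384·E·I).
Convert to SI units:
  w = 9 kN/m = 9000 N/m
  E = 98 GPa = 9.8 × 10¹⁰ Pa
Substitute:
  delta = (5 × 9000 × 5.7^4) / (384 × (9.8 × 10¹⁰) × (9.4 × 10⁻⁵))
  delta = 0.01343 m
Convert: delta = 0.01343 m = 13.43 mm
Final answer: delta = 13.43 mm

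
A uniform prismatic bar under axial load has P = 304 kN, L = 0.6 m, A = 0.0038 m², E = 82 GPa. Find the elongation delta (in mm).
Model: a uniform prismatic bar under axial load, so delta = (P·L) / (A·E).
Convert to SI units:
  P = 304 kN = 304000 N
  E = 82 GPa = 8.2 × 10¹⁰ Pa
Substitute:
  delta = (304000 × 0.6) / (0.0038 × (8.2 × 10¹⁰))
  delta = 0.0005854 m
Convert: delta = 0.0005854 m = 0.5854 mm
Final answer: delta = 0.5854 mm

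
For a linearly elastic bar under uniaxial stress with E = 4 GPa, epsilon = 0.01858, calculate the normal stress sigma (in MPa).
Model: a linearly elastic bar under uniaxial stress, so epsilon = sigma / E.
Solve for sigma: sigma = epsilon·E.
Convert to SI units:
  E = 4 GPa = 4 × 10⁹ Pa
Substitute:
  sigma = 0.01858 × (4 × 10⁹)
  sigma = 7.432 × 10⁷ Pa
Convert: sigma = 7.432 × 10⁷ Pa = 74.32 MPa
Final answer: sigma = 74.32 MPa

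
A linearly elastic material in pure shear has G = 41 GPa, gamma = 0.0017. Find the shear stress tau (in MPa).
Model: a linearly elastic material in pure shear, so tau = G·gamma.
Convert to SI units:
  G = 41 GPa = 4.1 × 10¹⁰ Pa
Substitute:
  tau = (4.1 × 10¹⁰) × 0.0017
  tau = 6.97 × 10⁷ Pa
Convert: tau = 6.97 × 10⁷ Pa = 69.7 MPa
Final answer: tau = 69.7 MPa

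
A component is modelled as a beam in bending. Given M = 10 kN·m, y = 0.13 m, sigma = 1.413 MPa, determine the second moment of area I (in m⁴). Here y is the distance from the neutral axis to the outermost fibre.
Model: a beam in bending, so sigma = (M·y) / I.
Solve for I: I = (M·y) / sigma.
Convert to SI units:
  M = 10 kN·m = 10000 N·m
  sigma = 1.413 MPa = 1.413 × 10⁶ Pa
Substitute:
  I = (10000 × 0.13) / (1.413 × 10⁶)
  I = 0.00092 m⁴
Final answer: I = 0.00092 m⁴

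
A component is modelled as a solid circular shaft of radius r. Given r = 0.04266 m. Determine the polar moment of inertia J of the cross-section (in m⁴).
Model: a solid circular shaft of radius r, so J = (π·r^4) / 2.
Substitute:
  J = (π × 0.04266^4) / 2
  J = 5.202 × 10⁻⁶ m⁴
Final answer: J = 5.202 × 10⁻⁶ m⁴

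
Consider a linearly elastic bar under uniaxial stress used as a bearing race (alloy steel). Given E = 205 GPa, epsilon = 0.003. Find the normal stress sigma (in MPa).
Model: a linearly elastic bar under uniaxial stress, so sigma = E·epsilon.
Convert to SI units:
  E = 205 GPa = 2.05 × 10¹¹ Pa
Substitute:
  sigma = (2.05 × 10¹¹) × 0.003
  sigma = 6.15 × 10⁸ Pa
Convert: sigma = 6.15 × 10⁸ Pa = 615 MPa
Final answer: sigma = 615 MPa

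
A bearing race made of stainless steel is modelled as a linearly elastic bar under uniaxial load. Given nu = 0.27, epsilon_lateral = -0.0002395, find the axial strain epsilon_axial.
Model: a linearly elastic bar under uniaxial load, so epsilon_lateral = -nu·epsilon_axial.
Solve for epsilon_axial: epsilon_axial = -epsilon_lateral / nu.
Substitute:
  epsilon_axial = -(-0.0002395) / 0.27
  epsilon_axial = 0.000887
Final answer: epsilon_axial = 0.000887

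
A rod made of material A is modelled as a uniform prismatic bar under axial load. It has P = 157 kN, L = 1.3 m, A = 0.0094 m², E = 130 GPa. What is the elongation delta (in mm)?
Model: a uniform prismatic bar under axial load, so delta = (P·L) / (A·E).
Convert to SI units:
  P = 157 kN = 157000 N
  E = 130 GPa = 1.3 × 10¹¹ Pa
Substitute:
  delta = (157000 × 1.3) / (0.0094 × (1.3 × 10¹¹))
  delta = 0.000167 m
Convert: delta = 0.000167 m = 0.167 mm
Final answer: delta = 0.167 mm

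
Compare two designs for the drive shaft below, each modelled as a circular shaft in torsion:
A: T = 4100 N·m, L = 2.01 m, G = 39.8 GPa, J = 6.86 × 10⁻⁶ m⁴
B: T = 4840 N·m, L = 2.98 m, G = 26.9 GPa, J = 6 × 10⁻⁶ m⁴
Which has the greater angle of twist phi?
Model: a circular shaft in torsion, so phi = (T·L) / (G·J) (SI units).
  A: phi = (4100 × 2.01) / ((3.98 × 10¹⁰) × (6.86 × 10⁻⁶)) = 0.03018 rad = 1.729°
  B: phi = (4840 × 2.98) / ((2.69 × 10¹⁰) × (6 × 10⁻⁶)) = 0.08936 rad = 5.12°
5.12° > 1.729°, so B is larger.
Final answer: B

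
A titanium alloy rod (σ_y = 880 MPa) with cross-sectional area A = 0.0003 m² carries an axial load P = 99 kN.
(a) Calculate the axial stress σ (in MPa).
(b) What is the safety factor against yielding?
(a) Axial stress σ = P/A. Convert P = 99 kN = 99000 N.
  σ = 99000 / 0.0003 = 3.3 × 10⁸ Pa = 330 MPa
(b) Safety factor SF = σ_y/σ = 880 / 330 = 2.667
Final answer: (a) σ = 330 MPa, (b) SF = 2.667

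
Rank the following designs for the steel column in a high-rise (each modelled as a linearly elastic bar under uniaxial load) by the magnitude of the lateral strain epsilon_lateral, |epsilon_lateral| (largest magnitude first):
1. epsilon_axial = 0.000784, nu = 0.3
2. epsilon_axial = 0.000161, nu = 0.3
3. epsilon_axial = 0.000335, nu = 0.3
Model: a linearly elastic bar under uniaxial load, so epsilon_lateral = -nu·epsilon_axial (SI units).
  Case 1: epsilon_lateral = -(0.3 × 0.000784) = -0.0002352
  Case 2: epsilon_lateral = -(0.3 × 0.000161) = -4.83 × 10⁻⁵
  Case 3: epsilon_lateral = -(0.3 × 0.000335) = -0.0001005
Ordering by |epsilon_lateral|: 0.0002352 (case 1) > 0.0001005 (case 3) > 4.83 × 10⁻⁵ (case 2)
Final answer: 1, 3, 2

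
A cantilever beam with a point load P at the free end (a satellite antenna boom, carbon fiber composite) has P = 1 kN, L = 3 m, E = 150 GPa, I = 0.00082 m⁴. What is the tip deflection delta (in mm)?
Model: a cantilever beam with a point load P at the free end, so delta = (P·L^3) / (3·E·I).
Convert to SI units:
  P = 1 kN = 1000 N
  E = 150 GPa = 1.5 × 10¹¹ Pa
Substitute:
  delta = (1000 × 3^3) / (3 × (1.5 × 10¹¹) × 0.00082)
  delta = 7.317 × 10⁻⁵ m
Convert: delta = 7.317 × 10⁻⁵ m = 0.07317 mm
Final answer: delta = 0.07317 mm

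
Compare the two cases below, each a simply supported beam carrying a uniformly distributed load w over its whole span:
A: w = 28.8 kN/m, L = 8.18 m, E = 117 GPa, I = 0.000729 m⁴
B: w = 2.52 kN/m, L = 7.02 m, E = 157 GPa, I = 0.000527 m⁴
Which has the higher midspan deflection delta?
Model: a simply supported beam carrying a uniformly distributed load w over its whole span, so delta = (5·w·L^4) / (384·E·I) (SI units).
  A: delta = (5 × 28800 × 8.18^4) / (384 × (1.17 × 10¹¹) × 0.000729) = 0.01968 m = 19.68 mm
  B: delta = (5 × 2520 × 7.02^4) / (384 × (1.57 × 10¹¹) × 0.000527) = 0.0009631 m = 0.9631 mm
19.68 mm > 0.9631 mm, so A is larger.
Final answer: A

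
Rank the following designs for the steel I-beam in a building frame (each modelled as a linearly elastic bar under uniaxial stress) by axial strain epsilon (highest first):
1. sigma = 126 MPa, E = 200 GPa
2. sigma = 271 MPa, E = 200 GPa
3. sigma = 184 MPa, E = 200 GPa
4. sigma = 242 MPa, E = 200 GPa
Model: a linearly elastic bar under uniaxial stress, so epsilon = sigma / E (SI units).
  Case 1: epsilon = (1.26 × 10⁸) / (2 × 10¹¹) = 0.00063
  Case 2: epsilon = (2.71 × 10⁸) / (2 × 10¹¹) = 0.001355
  Case 3: epsilon = (1.84 × 10⁸) / (2 × 10¹¹) = 0.00092
  Case 4: epsilon = (2.42 × 10⁸) / (2 × 10¹¹) = 0.00121
Ordering: 0.001355 (case 2) > 0.00121 (case 4) > 0.00092 (case 3) > 0.00063 (case 1)
Final answer: 2, 4, 3, 1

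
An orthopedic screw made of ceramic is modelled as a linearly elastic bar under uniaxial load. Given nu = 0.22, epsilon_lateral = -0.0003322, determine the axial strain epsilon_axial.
Model: a linearly elastic bar under uniaxial load, so epsilon_lateral = -nu·epsilon_axial.
Solve for epsilon_axial: epsilon_axial = -epsilon_lateral / nu.
Substitute:
  epsilon_axial = -(-0.0003322) / 0.22
  epsilon_axial = 0.00151
Final answer: epsilon_axial = 0.00151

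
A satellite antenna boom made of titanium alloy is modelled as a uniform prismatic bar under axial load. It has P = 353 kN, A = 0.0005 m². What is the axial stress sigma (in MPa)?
Model: a uniform prismatic bar under axial load, so sigma = P / A.
Convert to SI units:
  P = 353 kN = 353000 N
Substitute:
  sigma = 353000 / 0.0005
  sigma = 7.06 × 10⁸ Pa
Convert: sigma = 7.06 × 10⁸ Pa = 706 MPa
Final answer: sigma = 706 MPa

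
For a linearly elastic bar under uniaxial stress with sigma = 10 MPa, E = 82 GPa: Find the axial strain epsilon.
Model: a linearly elastic bar under uniaxial stress, so epsilon = sigma / E.
Convert to SI units:
  sigma = 10 MPa = 1 × 10⁷ Pa
  E = 82 GPa = 8.2 × 10¹⁰ Pa
Substitute:
  epsilon = (1 × 10⁷) / (8.2 × 10¹⁰)
  epsilon = 0.000122
Final answer: epsilon = 0.000122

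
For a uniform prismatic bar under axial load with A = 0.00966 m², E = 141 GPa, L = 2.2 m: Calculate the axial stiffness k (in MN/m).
Model: a uniform prismatic bar under axial load, so k = (A·E) / L.
Convert to SI units:
  E = 141 GPa = 1.41 × 10¹¹ Pa
Substitute:
  k = (0.00966 × (1.41 × 10¹¹)) / 2.2
  k = 6.191 × 10⁸ N/m
Convert: k = 6.191 × 10⁸ N/m = 619.1 MN/m
Final answer: k = 619.1 MN/m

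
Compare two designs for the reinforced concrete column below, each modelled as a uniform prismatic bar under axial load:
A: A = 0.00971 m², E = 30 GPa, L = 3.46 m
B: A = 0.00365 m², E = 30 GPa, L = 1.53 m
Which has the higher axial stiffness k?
Model: a uniform prismatic bar under axial load, so k = (A·E) / L (SI units).
  A: k = (0.00971 × (3 × 10¹⁰)) / 3.46 = 8.419 × 10⁷ N/m = 84.19 MN/m
  B: k = (0.00365 × (3 × 10¹⁰)) / 1.53 = 7.157 × 10⁷ N/m = 71.57 MN/m
84.19 MN/m > 71.57 MN/m, so A is larger.
Final answer: A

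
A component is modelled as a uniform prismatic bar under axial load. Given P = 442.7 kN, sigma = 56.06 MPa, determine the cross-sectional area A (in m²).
Model: a uniform prismatic bar under axial load, so sigma = P / A.
Solve for A: A = P / sigma.
Convert to SI units:
  P = 442.7 kN = 442700 N
  sigma = 56.06 MPa = 5.606 × 10⁷ Pa
Substitute:
  A = 442700 / (5.606 × 10⁷)
  A = 0.007897 m²
Final answer: A = 0.007897 m²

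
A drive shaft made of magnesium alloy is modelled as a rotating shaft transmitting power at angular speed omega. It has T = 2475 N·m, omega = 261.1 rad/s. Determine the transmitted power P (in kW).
Model: a rotating shaft transmitting power at angular speed omega, so P = T·omega.
Substitute:
  P = 2475 × 261.1
  P = 646200 W
Convert: P = 646200 W = 646.2 kW
Final answer: P = 646.2 kW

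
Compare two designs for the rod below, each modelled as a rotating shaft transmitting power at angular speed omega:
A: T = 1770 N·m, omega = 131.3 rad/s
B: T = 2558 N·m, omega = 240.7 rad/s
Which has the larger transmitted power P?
Model: a rotating shaft transmitting power at angular speed omega, so P = T·omega (SI units).
  A: P = 1770 × 131.3 = 232400 W = 232.4 kW
  B: P = 2558 × 240.7 = 615700 W = 615.7 kW
615.7 kW > 232.4 kW, so B is larger.
Final answer: B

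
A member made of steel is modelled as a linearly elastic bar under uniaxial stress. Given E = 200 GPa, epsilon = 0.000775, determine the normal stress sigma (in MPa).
Model: a linearly elastic bar under uniaxial stress, so epsilon = sigma / E.
Solve for sigma: sigma = epsilon·E.
Convert to SI units:
  E = 200 GPa = 2 × 10¹¹ Pa
Substitute:
  sigma = 0.000775 × (2 × 10¹¹)
  sigma = 1.55 × 10⁸ Pa
Convert: sigma = 1.55 × 10⁸ Pa = 155 MPa
Final answer: sigma = 155 MPa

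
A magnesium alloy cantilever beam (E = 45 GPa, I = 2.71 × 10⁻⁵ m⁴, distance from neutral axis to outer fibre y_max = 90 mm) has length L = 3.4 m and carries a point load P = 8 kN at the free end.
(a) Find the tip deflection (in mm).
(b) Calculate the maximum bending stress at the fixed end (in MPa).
(a) Tip deflection of a cantilever with an end point load: δ = P·L^3 / (3·E·I). Convert P = 8 kN = 8000 N, E = 45 GPa = 4.5 × 10¹⁰ Pa.
  δ = (8000 × 3.4^3) / (3 × (4.5 × 10¹⁰) × (2.71 × 10⁻⁵)) = 0.08595 m = 85.95 mm
(b) Maximum bending moment at the fixed end: M = P·L = 8000 × 3.4 = 27200 N·m. Convert y_max = 90 mm = 0.09 m.
  σ = M·y_max / I = (27200 × 0.09) / (2.71 × 10⁻⁵) = 9.033 × 10⁷ Pa = 90.33 MPa
Final answer: (a) δ = 85.95 mm, (b) σ = 90.33 MPa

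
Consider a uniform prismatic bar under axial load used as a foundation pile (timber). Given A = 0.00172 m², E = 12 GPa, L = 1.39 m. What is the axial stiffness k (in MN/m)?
Model: a uniform prismatic bar under axial load, so k = (A·E) / L.
Convert to SI units:
  E = 12 GPa = 1.2 × 10¹⁰ Pa
Substitute:
  k = (0.00172 × (1.2 × 10¹⁰)) / 1.39
  k = 1.485 × 10⁷ N/m
Convert: k = 1.485 × 10⁷ N/m = 14.85 MN/m
Final answer: k = 14.85 MN/m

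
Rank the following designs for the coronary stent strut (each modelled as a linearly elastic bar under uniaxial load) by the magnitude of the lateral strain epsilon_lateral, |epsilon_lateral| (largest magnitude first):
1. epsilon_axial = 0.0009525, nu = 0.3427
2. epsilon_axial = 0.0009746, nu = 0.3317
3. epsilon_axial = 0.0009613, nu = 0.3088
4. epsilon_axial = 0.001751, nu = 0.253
Model: a linearly elastic bar under uniaxial load, so epsilon_lateral = -nu·epsilon_axial (SI units).
  Case 1: epsilon_lateral = -(0.3427 × 0.0009525) = -0.0003264
  Case 2: epsilon_lateral = -(0.3317 × 0.0009746) = -0.0003233
  Case 3: epsilon_lateral = -(0.3088 × 0.0009613) = -0.0002968
  Case 4: epsilon_lateral = -(0.253 × 0.001751) = -0.000443
Ordering by |epsilon_lateral|: 0.000443 (case 4) > 0.0003264 (case 1) > 0.0003233 (case 2) > 0.0002968 (case 3)
Final answer: 4, 1, 2, 3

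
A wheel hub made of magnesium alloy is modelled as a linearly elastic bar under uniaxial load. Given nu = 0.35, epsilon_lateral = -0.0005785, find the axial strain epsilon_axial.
Model: a linearly elastic bar under uniaxial load, so epsilon_lateral = -nu·epsilon_axial.
Solve for epsilon_axial: epsilon_axial = -epsilon_lateral / nu.
Substitute:
  epsilon_axial = -(-0.0005785) / 0.35
  epsilon_axial = 0.001653
Final answer: epsilon_axial = 0.001653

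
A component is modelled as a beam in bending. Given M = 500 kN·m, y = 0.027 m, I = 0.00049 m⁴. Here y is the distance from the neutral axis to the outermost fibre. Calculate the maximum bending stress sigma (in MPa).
Model: a beam in bending, so sigma = (M·y) / I.
Convert to SI units:
  M = 500 kN·m = 500000 N·m
Substitute:
  sigma = (500000 × 0.027) / 0.00049
  sigma = 2.755 × 10⁷ Pa
Convert: sigma = 2.755 × 10⁷ Pa = 27.55 MPa
Final answer: sigma = 27.55 MPa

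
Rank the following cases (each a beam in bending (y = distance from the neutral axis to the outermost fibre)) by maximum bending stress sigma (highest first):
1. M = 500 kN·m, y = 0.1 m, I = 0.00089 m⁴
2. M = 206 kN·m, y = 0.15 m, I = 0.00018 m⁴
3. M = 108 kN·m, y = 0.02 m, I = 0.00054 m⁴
Model: a beam in bending (y = distance from the neutral axis to the outermost fibre), so sigma = (M·y) / I (SI units).
  Case 1: sigma = (500000 × 0.1) / 0.00089 = 5.618 × 10⁷ Pa = 56.18 MPa
  Case 2: sigma = (206000 × 0.15) / 0.00018 = 1.717 × 10⁸ Pa = 171.7 MPa
  Case 3: sigma = (108000 × 0.02) / 0.00054 = 4 × 10⁶ Pa = 4 MPa
Ordering: 171.7 MPa (case 2) > 56.18 MPa (case 1) > 4 MPa (case 3)
Final answer: 2, 1, 3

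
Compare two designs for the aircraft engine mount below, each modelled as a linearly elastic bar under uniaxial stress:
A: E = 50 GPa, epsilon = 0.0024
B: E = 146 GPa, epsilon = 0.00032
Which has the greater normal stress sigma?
Model: a linearly elastic bar under uniaxial stress, so sigma = E·epsilon (SI units).
  A: sigma = (5 × 10¹⁰) × 0.0024 = 1.2 × 10⁸ Pa = 120 MPa
  B: sigma = (1.46 × 10¹¹) × 0.00032 = 4.672 × 10⁷ Pa = 46.72 MPa
120 MPa > 46.72 MPa, so A is larger.
Final answer: A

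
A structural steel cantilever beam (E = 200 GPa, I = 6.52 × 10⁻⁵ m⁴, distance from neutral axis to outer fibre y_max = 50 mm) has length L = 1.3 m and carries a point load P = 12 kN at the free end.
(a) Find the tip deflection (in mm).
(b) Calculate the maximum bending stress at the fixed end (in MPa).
(a) Tip deflection of a cantilever with an end point load: δ = P·L^3 / (3·E·I). Convert P = 12 kN = 12000 N, E = 200 GPa = 2 × 10¹¹ Pa.
  δ = (12000 × 1.3^3) / (3 × (2 × 10¹¹) × (6.52 × 10⁻⁵)) = 0.0006739 m = 0.6739 mm
(b) Maximum bending moment at the fixed end: M = P·L = 12000 × 1.3 = 15600 N·m. Convert y_max = 50 mm = 0.05 m.
  σ = M·y_max / I = (15600 × 0.05) / (6.52 × 10⁻⁵) = 1.196 × 10⁷ Pa = 11.96 MPa
Final answer: (a) δ = 0.6739 mm, (b) σ = 11.96 MPa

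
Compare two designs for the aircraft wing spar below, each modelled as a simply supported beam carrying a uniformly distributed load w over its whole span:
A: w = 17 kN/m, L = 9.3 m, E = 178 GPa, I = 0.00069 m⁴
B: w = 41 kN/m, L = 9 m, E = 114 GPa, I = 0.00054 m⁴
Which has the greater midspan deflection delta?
Model: a simply supported beam carrying a uniformly distributed load w over its whole span, so delta = (5·w·L^4) / (384·E·I) (SI units).
  A: delta = (5 × 17000 × 9.3^4) / (384 × (1.78 × 10¹¹) × 0.00069) = 0.01348 m = 13.48 mm
  B: delta = (5 × 41000 × 9^4) / (384 × (1.14 × 10¹¹) × 0.00054) = 0.0569 m = 56.9 mm
56.9 mm > 13.48 mm, so B is larger.
Final answer: B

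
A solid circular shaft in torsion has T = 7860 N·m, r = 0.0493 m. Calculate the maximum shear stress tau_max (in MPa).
Model: a solid circular shaft in torsion, so tau_max = (2·T) / (π·r^3).
Substitute:
  tau_max = (2 × 7860) / (π × 0.0493^3)
  tau_max = 4.176 × 10⁷ Pa
Convert: tau_max = 4.176 × 10⁷ Pa = 41.76 MPa
Final answer: tau_max = 41.76 MPa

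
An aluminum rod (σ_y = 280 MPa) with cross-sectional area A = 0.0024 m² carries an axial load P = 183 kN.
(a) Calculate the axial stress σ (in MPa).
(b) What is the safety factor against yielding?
(a) Axial stress σ = P/A. Convert P = 183 kN = 183000 N.
  σ = 183000 / 0.0024 = 7.625 × 10⁷ Pa = 76.25 MPa
(b) Safety factor SF = σ_y/σ = 280 / 76.25 = 3.672
Final answer: (a) σ = 76.25 MPa, (b) SF = 3.672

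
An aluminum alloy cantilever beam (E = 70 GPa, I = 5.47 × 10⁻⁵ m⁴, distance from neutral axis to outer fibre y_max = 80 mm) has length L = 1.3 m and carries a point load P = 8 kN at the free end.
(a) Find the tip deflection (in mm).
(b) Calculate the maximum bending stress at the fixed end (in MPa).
(a) Tip deflection of a cantilever with an end point load: δ = P·L^3 / (3·E·I). Convert P = 8 kN = 8000 N, E = 70 GPa = 7 × 10¹⁰ Pa.
  δ = (8000 × 1.3^3) / (3 × (7 × 10¹⁰) × (5.47 × 10⁻⁵)) = 0.00153 m = 1.53 mm
(b) Maximum bending moment at the fixed end: M = P·L = 8000 × 1.3 = 10400 N·m. Convert y_max = 80 mm = 0.08 m.
  σ = M·y_max / I = (10400 × 0.08) / (5.47 × 10⁻⁵) = 1.521 × 10⁷ Pa = 15.21 MPa
Final answer: (a) δ = 1.53 mm, (b) σ = 15.21 MPa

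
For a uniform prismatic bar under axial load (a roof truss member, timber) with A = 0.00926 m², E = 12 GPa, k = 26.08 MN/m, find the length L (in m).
Model: a uniform prismatic bar under axial load, so k = (A·E) / L.
Solve for L: L = (A·E) / k.
Convert to SI units:
  E = 12 GPa = 1.2 × 10¹⁰ Pa
  k = 26.08 MN/m = 2.608 × 10⁷ N/m
Substitute:
  L = (0.00926 × (1.2 × 10¹⁰)) / (2.608 × 10⁷)
  L = 4.261 m
Final answer: L = 4.261 m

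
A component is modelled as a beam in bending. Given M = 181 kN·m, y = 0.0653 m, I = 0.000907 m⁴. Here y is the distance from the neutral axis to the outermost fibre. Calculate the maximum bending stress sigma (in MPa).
Model: a beam in bending, so sigma = (M·y) / I.
Convert to SI units:
  M = 181 kN·m = 181000 N·m
Substitute:
  sigma = (181000 × 0.0653) / 0.000907
  sigma = 1.303 × 10⁷ Pa
Convert: sigma = 1.303 × 10⁷ Pa = 13.03 MPa
Final answer: sigma = 13.03 MPa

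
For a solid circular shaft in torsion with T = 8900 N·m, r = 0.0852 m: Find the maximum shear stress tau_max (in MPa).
Model: a solid circular shaft in torsion, so tau_max = (2·T) / (π·r^3).
Substitute:
  tau_max = (2 × 8900) / (π × 0.0852^3)
  tau_max = 9.161 × 10⁶ Pa
Convert: tau_max = 9.161 × 10⁶ Pa = 9.161 MPa
Final answer: tau_max = 9.161 MPa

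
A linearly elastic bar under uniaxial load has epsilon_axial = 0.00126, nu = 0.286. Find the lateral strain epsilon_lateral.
Model: a linearly elastic bar under uniaxial load, so epsilon_lateral = -nu·epsilon_axial.
Substitute:
  epsilon_lateral = -(0.286 × 0.00126)
  epsilon_lateral = -0.0003604
Final answer: epsilon_lateral = -0.0003604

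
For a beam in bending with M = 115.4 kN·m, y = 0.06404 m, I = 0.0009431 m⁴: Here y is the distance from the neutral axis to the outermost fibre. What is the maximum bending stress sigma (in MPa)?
Model: a beam in bending, so sigma = (M·y) / I.
Convert to SI units:
  M = 115.4 kN·m = 115400 N·m
Substitute:
  sigma = (115400 × 0.06404) / 0.0009431
  sigma = 7.836 × 10⁶ Pa
Convert: sigma = 7.836 × 10⁶ Pa = 7.836 MPa
Final answer: sigma = 7.836 MPa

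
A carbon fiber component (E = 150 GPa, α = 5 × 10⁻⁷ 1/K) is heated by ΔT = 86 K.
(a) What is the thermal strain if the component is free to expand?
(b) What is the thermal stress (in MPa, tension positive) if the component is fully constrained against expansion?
(a) Free thermal strain ε_th = α·ΔT = (5 × 10⁻⁷) × 86 = 4.3 × 10⁻⁵
(b) Fully constrained, the expansion is suppressed, so σ = -E·α·ΔT. Convert E = 150 GPa = 1.5 × 10¹¹ Pa.
  σ = -(1.5 × 10¹¹) × (5 × 10⁻⁷) × 86 = -6.45 × 10⁶ Pa = -6.45 MPa (compressive)
Final answer: (a) ε_th = 4.3 × 10⁻⁵, (b) σ = -6.45 MPa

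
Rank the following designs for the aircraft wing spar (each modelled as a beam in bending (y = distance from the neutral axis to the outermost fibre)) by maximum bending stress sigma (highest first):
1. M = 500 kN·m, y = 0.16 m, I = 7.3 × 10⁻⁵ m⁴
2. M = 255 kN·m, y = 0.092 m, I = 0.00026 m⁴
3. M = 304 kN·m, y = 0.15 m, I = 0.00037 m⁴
Model: a beam in bending (y = distance from the neutral axis to the outermost fibre), so sigma = (M·y) / I (SI units).
  Case 1: sigma = (500000 × 0.16) / (7.3 × 10⁻⁵) = 1.096 × 10⁹ Pa = 1096 MPa
  Case 2: sigma = (255000 × 0.092) / 0.00026 = 9.023 × 10⁷ Pa = 90.23 MPa
  Case 3: sigma = (304000 × 0.15) / 0.00037 = 1.232 × 10⁸ Pa = 123.2 MPa
Ordering: 1096 MPa (case 1) > 123.2 MPa (case 3) > 90.23 MPa (case 2)
Final answer: 1, 3, 2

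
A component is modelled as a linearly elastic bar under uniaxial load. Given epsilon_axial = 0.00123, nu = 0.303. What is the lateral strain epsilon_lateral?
Model: a linearly elastic bar under uniaxial load, so epsilon_lateral = -nu·epsilon_axial.
Substitute:
  epsilon_lateral = -(0.303 × 0.00123)
  epsilon_lateral = -0.0003727
Final answer: epsilon_lateral = -0.0003727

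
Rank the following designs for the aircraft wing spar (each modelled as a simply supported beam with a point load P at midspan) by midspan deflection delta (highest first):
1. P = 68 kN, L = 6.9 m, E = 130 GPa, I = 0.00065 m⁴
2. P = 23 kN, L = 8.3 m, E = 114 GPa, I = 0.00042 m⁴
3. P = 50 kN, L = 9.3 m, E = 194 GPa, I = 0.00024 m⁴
Model: a simply supported beam with a point load P at midspan, so delta = (P·L^3) / (48·E·I) (SI units).
  Case 1: delta = (68000 × 6.9^3) / (48 × (1.3 × 10¹¹) × 0.00065) = 0.005508 m = 5.508 mm
  Case 2: delta = (23000 × 8.3^3) / (48 × (1.14 × 10¹¹) × 0.00042) = 0.005722 m = 5.722 mm
  Case 3: delta = (50000 × 9.3^3) / (48 × (1.94 × 10¹¹) × 0.00024) = 0.018 m = 18 mm
Ordering: 18 mm (case 3) > 5.722 mm (case 2) > 5.508 mm (case 1)
Final answer: 3, 2, 1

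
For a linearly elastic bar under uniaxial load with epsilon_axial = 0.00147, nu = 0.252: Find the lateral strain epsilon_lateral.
Model: a linearly elastic bar under uniaxial load, so epsilon_lateral = -nu·epsilon_axial.
Substitute:
  epsilon_lateral = -(0.252 × 0.00147)
  epsilon_lateral = -0.0003704
Final answer: epsilon_lateral = -0.0003704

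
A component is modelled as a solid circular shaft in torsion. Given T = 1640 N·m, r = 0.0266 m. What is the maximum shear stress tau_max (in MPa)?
Model: a solid circular shaft in torsion, so tau_max = (2·T) / (π·r^3).
Substitute:
  tau_max = (2 × 1640) / (π × 0.0266^3)
  tau_max = 5.547 × 10⁷ Pa
Convert: tau_max = 5.547 × 10⁷ Pa = 55.47 MPa
Final answer: tau_max = 55.47 MPa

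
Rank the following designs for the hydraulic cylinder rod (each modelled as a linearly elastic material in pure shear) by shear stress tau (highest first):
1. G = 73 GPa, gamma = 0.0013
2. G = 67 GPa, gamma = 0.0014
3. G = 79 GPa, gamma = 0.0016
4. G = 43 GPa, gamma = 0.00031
Model: a linearly elastic material in pure shear, so tau = G·gamma (SI units).
  Case 1: tau = (7.3 × 10¹⁰) × 0.0013 = 9.49 × 10⁷ Pa = 94.9 MPa
  Case 2: tau = (6.7 × 10¹⁰) × 0.0014 = 9.38 × 10⁷ Pa = 93.8 MPa
  Case 3: tau = (7.9 × 10¹⁰) × 0.0016 = 1.264 × 10⁸ Pa = 126.4 MPa
  Case 4: tau = (4.3 × 10¹⁰) × 0.00031 = 1.333 × 10⁷ Pa = 13.33 MPa
Ordering: 126.4 MPa (case 3) > 94.9 MPa (case 1) > 93.8 MPa (case 2) > 13.33 MPa (case 4)
Final answer: 3, 1, 2, 4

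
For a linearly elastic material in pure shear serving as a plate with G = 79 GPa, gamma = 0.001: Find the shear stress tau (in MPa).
Model: a linearly elastic material in pure shear, so tau = G·gamma.
Convert to SI units:
  G = 79 GPa = 7.9 × 10¹⁰ Pa
Substitute:
  tau = (7.9 × 10¹⁰) × 0.001
  tau = 7.9 × 10⁷ Pa
Convert: tau = 7.9 × 10⁷ Pa = 79 MPa
Final answer: tau = 79 MPa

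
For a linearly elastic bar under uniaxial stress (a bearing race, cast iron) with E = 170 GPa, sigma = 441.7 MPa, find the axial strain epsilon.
Model: a linearly elastic bar under uniaxial stress, so sigma = E·epsilon.
Solve for epsilon: epsilon = sigma / E.
Convert to SI units:
  E = 170 GPa = 1.7 × 10¹¹ Pa
  sigma = 441.7 MPa = 4.417 × 10⁸ Pa
Substitute:
  epsilon = (4.417 × 10⁸) / (1.7 × 10¹¹)
  epsilon = 0.002598
Final answer: epsilon = 0.002598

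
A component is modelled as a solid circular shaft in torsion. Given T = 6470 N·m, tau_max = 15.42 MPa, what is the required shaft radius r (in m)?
Model: a solid circular shaft in torsion, so tau_max = (2·T) / (π·r^3).
Solve for r: r = ((2·T) / (π·tau_max))^(1/3).
Convert to SI units:
  tau_max = 15.42 MPa = 1.542 × 10⁷ Pa
Substitute:
  r = ((2 × 6470) / (π × (1.542 × 10⁷)))^(1/3)
  r = 0.0644 m
Final answer: r = 0.0644 m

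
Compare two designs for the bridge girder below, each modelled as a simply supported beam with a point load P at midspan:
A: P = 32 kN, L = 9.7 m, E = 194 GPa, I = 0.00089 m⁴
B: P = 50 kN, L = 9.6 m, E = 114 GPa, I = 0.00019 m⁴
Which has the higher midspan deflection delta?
Model: a simply supported beam with a point load P at midspan, so delta = (P·L^3) / (48·E·I) (SI units).
  A: delta = (32000 × 9.7^3) / (48 × (1.94 × 10¹¹) × 0.00089) = 0.003524 m = 3.524 mm
  B: delta = (50000 × 9.6^3) / (48 × (1.14 × 10¹¹) × 0.00019) = 0.04255 m = 42.55 mm
42.55 mm > 3.524 mm, so B is larger.
Final answer: B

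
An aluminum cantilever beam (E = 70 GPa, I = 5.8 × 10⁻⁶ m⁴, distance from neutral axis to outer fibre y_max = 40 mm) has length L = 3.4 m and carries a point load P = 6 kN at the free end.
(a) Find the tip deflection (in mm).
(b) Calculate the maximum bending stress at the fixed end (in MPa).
(a) Tip deflection of a cantilever with an end point load: δ = P·L^3 / (3·E·I). Convert P = 6 kN = 6000 N, E = 70 GPa = 7 × 10¹⁰ Pa.
  δ = (6000 × 3.4^3) / (3 × (7 × 10¹⁰) × (5.8 × 10⁻⁶)) = 0.1936 m = 193.6 mm
(b) Maximum bending moment at the fixed end: M = P·L = 6000 × 3.4 = 20400 N·m. Convert y_max = 40 mm = 0.04 m.
  σ = M·y_max / I = (20400 × 0.04) / (5.8 × 10⁻⁶) = 1.407 × 10⁸ Pa = 140.7 MPa
Final answer: (a) δ = 193.6 mm, (b) σ = 140.7 MPa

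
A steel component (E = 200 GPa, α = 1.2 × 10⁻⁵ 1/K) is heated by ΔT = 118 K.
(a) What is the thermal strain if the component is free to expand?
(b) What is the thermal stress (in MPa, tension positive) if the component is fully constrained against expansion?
(a) Free thermal strain ε_th = α·ΔT = (1.2 × 10⁻⁵) × 118 = 0.001416
(b) Fully constrained, the expansion is suppressed, so σ = -E·α·ΔT. Convert E = 200 GPa = 2 × 10¹¹ Pa.
  σ = -(2 × 10¹¹) × (1.2 × 10⁻⁵) × 118 = -2.832 × 10⁸ Pa = -283.2 MPa (compressive)
Final answer: (a) ε_th = 0.001416, (b) σ = -283.2 MPa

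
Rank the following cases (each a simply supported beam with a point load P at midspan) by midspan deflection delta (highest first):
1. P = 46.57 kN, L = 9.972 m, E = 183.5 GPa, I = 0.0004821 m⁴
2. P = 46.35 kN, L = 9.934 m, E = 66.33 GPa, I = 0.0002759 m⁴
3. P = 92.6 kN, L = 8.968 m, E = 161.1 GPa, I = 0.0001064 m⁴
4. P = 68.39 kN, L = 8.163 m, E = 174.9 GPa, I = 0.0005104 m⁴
Model: a simply supported beam with a point load P at midspan, so delta = (P·L^3) / (48·E·I) (SI units).
  Case 1: delta = (46570 × 9.972^3) / (48 × (1.835 × 10¹¹) × 0.0004821) = 0.01088 m = 10.88 mm
  Case 2: delta = (46350 × 9.934^3) / (48 × (6.633 × 10¹⁰) × 0.0002759) = 0.05173 m = 51.73 mm
  Case 3: delta = (92600 × 8.968^3) / (48 × (1.611 × 10¹¹) × 0.0001064) = 0.08117 m = 81.17 mm
  Case 4: delta = (68390 × 8.163^3) / (48 × (1.749 × 10¹¹) × 0.0005104) = 0.008682 m = 8.682 mm
Ordering: 81.17 mm (case 3) > 51.73 mm (case 2) > 10.88 mm (case 1) > 8.682 mm (case 4)
Final answer: 3, 2, 1, 4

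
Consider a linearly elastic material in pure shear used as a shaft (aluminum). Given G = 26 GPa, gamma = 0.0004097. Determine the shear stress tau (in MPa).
Model: a linearly elastic material in pure shear, so tau = G·gamma.
Convert to SI units:
  G = 26 GPa = 2.6 × 10¹⁰ Pa
Substitute:
  tau = (2.6 × 10¹⁰) × 0.0004097
  tau = 1.065 × 10⁷ Pa
Convert: tau = 1.065 × 10⁷ Pa = 10.65 MPa
Final answer: tau = 10.65 MPa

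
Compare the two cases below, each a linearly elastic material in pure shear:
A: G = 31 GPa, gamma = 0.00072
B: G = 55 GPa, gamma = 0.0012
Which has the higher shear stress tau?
Model: a linearly elastic material in pure shear, so tau = G·gamma (SI units).
  A: tau = (3.1 × 10¹⁰) × 0.00072 = 2.232 × 10⁷ Pa = 22.32 MPa
  B: tau = (5.5 × 10¹⁰) × 0.0012 = 6.6 × 10⁷ Pa = 66 MPa
66 MPa > 22.32 MPa, so B is larger.
Final answer: B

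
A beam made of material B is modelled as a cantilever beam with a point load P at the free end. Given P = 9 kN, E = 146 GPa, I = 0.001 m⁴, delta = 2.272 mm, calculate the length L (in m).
Model: a cantilever beam with a point load P at the free end, so delta = (P·L^3) / (3·E·I).
Solve for L: L = ((3·delta·E·I) / P)^(1/3).
Convert to SI units:
  P = 9 kN = 9000 N
  E = 146 GPa = 1.46 × 10¹¹ Pa
  delta = 2.272 mm = 0.002272 m
Substitute:
  L = ((3 × 0.002272 × (1.46 × 10¹¹) × 0.001) / 9000)^(1/3)
  L = 4.8 m
Final answer: L = 4.8 m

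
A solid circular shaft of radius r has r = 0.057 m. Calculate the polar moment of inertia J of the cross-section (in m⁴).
Model: a solid circular shaft of radius r, so J = (π·r^4) / 2.
Substitute:
  J = (π × 0.057^4) / 2
  J = 1.658 × 10⁻⁵ m⁴
Final answer: J = 1.658 × 10⁻⁵ m⁴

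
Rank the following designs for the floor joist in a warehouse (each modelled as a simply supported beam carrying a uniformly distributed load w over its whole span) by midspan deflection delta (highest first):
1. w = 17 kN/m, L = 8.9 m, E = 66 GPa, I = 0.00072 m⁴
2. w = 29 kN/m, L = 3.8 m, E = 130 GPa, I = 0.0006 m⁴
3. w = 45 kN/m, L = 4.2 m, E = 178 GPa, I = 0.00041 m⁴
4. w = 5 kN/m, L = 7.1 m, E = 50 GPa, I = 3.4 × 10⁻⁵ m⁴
Model: a simply supported beam carrying a uniformly distributed load w over its whole span, so delta = (5·w·L^4) / (384·E·I) (SI units).
  Case 1: delta = (5 × 17000 × 8.9^4) / (384 × (6.6 × 10¹⁰) × 0.00072) = 0.02923 m = 29.23 mm
  Case 2: delta = (5 × 29000 × 3.8^4) / (384 × (1.3 × 10¹¹) × 0.0006) = 0.001009 m = 1.009 mm
  Case 3: delta = (5 × 45000 × 4.2^4) / (384 × (1.78 × 10¹¹) × 0.00041) = 0.002498 m = 2.498 mm
  Case 4: delta = (5 × 5000 × 7.1^4) / (384 × (5 × 10¹⁰) × (3.4 × 10⁻⁵)) = 0.09732 m = 97.32 mm
Ordering: 97.32 mm (case 4) > 29.23 mm (case 1) > 2.498 mm (case 3) > 1.009 mm (case 2)
Final answer: 4, 1, 3, 2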